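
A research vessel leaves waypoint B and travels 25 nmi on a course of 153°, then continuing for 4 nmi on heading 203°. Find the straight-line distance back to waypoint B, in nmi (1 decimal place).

27.7 nmi

Leg 1 (153°, 25 nmi): east 25 sin 153° = 11.35, north 25 cos 153° = -22.28
Leg 2 (203°, 4 nmi): east 4 sin 203° = -1.56, north 4 cos 203° = -3.68
Net: 9.79 east, -25.96 north. Distance = √((9.79)² + (-25.96)²) = 27.741 nmi.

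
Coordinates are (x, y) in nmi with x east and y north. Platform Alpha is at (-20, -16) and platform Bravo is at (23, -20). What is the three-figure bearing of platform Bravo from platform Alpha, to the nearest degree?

Δeast = 23 − -20 = 43.00; Δnorth = -20 − -16 = -4.00.
Bearing = atan2(Δeast, Δnorth) mod 360° = 95.31° ≈ 095°.

095°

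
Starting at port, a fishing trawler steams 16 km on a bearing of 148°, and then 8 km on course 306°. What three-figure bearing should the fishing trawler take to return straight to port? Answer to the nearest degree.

Leg 1 (148°, 16 km): east 16 sin 148° = 8.48, north 16 cos 148° = -13.57
Leg 2 (306°, 8 km): east 8 sin 306° = -6.47, north 8 cos 306° = 4.70
Net displacement: 2.01 east, -8.87 north. Direction back to start is (-2.01, 8.87): bearing = atan2(-2.01, 8.87) mod 360° = 347.25° ≈ 347°.

347°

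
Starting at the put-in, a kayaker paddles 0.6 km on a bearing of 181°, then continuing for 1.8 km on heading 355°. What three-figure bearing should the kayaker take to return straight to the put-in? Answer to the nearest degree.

Leg 1 (181°, 0.6 km): east 0.6 sin 181° = -0.01, north 0.6 cos 181° = -0.60
Leg 2 (355°, 1.8 km): east 1.8 sin 355° = -0.16, north 1.8 cos 355° = 1.79
Net displacement: -0.17 east, 1.19 north. Direction back to start is (0.17, -1.19): bearing = atan2(0.17, -1.19) mod 360° = 172.02° ≈ 172°.

172°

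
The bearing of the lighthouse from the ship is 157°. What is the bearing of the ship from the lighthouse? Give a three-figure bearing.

337°

Back-bearing = 157° + 180° = 337°.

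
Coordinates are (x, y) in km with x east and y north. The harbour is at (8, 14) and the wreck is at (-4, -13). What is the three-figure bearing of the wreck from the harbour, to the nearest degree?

204°

Δeast = -4 − 8 = -12.00; Δnorth = -13 − 14 = -27.00.
Bearing = atan2(Δeast, Δnorth) mod 360° = 203.96° ≈ 204°.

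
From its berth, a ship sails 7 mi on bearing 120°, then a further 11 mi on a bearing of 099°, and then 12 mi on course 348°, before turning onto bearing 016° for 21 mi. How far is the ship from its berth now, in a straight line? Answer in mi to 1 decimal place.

Leg 1 (120°, 7 mi): east 7 sin 120° = 6.06, north 7 cos 120° = -3.50
Leg 2 (099°, 11 mi): east 11 sin 99° = 10.86, north 11 cos 99° = -1.72
Leg 3 (348°, 12 mi): east 12 sin 348° = -2.49, north 12 cos 348° = 11.74
Leg 4 (016°, 21 mi): east 21 sin 16° = 5.79, north 21 cos 16° = 20.19
Net: 20.22 east, 26.70 north. Distance = √((20.22)² + (26.70)²) = 33.495 mi.

33.5 mi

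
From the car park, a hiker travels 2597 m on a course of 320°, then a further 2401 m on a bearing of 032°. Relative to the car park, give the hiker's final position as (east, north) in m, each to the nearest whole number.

Leg 1 (320°, 2597 m): east 2597 sin 320° = -1669.32, north 2597 cos 320° = 1989.42
Leg 2 (032°, 2401 m): east 2401 sin 32° = 1272.34, north 2401 cos 32° = 2036.16
Summing: -396.98 m east, 4025.58 m north → (-397, 4026).

(-397, 4026)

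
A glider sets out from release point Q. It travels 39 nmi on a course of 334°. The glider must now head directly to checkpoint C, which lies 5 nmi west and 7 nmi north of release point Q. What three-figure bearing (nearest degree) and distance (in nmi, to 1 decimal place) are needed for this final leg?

157°, 30.5 nmi

Leg 1 (334°, 39 nmi): east 39 sin 334° = -17.10, north 39 cos 334° = 35.05
Current position: (-17.10, 35.05). Target: (-5, 7). Remaining: Δeast = 12.10, Δnorth = -28.05.
Bearing = atan2(12.10, -28.05) mod 360° = 156.67°; distance = √((12.10)² + (-28.05)²) = 30.550 nmi.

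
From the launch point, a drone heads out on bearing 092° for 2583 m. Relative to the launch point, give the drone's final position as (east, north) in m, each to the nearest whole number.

Leg 1 (092°, 2583 m): east 2583 sin 92° = 2581.43, north 2583 cos 92° = -90.15
Summing: 2581.43 m east, -90.15 m north → (2581, -90).

(2581, -90)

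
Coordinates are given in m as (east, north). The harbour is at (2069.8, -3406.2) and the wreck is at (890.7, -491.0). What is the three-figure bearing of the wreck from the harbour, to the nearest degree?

338°

Δeast = 890.7 − 2069.8 = -1179.10; Δnorth = -491.0 − -3406.2 = 2915.20.
Bearing = atan2(Δeast, Δnorth) mod 360° = 337.98° ≈ 338°.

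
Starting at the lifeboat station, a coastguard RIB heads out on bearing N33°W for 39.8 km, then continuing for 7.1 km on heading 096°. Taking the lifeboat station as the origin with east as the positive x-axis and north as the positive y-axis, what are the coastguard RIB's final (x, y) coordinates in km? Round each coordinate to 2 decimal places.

(-14.62, 32.64)

Leg 1 (N33°W, 39.8 km): east 39.8 sin 327° = -21.68, north 39.8 cos 327° = 33.38
Leg 2 (096°, 7.1 km): east 7.1 sin 96° = 7.06, north 7.1 cos 96° = -0.74
Summing: -14.62 km east, 32.64 km north → (-14.62, 32.64).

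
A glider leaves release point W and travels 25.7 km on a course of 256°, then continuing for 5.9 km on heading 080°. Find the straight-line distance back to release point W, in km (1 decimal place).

Leg 1 (256°, 25.7 km): east 25.7 sin 256° = -24.94, north 25.7 cos 256° = -6.22
Leg 2 (080°, 5.9 km): east 5.9 sin 80° = 5.81, north 5.9 cos 80° = 1.02
Net: -19.13 east, -5.19 north. Distance = √((-19.13)² + (-5.19)²) = 19.819 km.

19.8 km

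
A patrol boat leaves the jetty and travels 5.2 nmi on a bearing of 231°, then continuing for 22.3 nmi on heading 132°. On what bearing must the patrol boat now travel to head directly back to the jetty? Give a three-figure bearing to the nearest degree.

Leg 1 (231°, 5.2 nmi): east 5.2 sin 231° = -4.04, north 5.2 cos 231° = -3.27
Leg 2 (132°, 22.3 nmi): east 22.3 sin 132° = 16.57, north 22.3 cos 132° = -14.92
Net displacement: 12.53 east, -18.19 north. Direction back to start is (-12.53, 18.19): bearing = atan2(-12.53, 18.19) mod 360° = 325.44° ≈ 325°.

325°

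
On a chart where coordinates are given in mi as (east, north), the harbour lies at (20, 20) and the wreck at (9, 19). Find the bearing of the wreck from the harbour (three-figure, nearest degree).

Δeast = 9 − 20 = -11.00; Δnorth = 19 − 20 = -1.00.
Bearing = atan2(Δeast, Δnorth) mod 360° = 264.81° ≈ 265°.

265°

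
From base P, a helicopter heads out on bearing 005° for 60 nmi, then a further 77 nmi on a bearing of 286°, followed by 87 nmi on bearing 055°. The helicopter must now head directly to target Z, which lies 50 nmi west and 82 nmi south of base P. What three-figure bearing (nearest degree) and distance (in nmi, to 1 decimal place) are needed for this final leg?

Leg 1 (005°, 60 nmi): east 60 sin 5° = 5.23, north 60 cos 5° = 59.77
Leg 2 (286°, 77 nmi): east 77 sin 286° = -74.02, north 77 cos 286° = 21.22
Leg 3 (055°, 87 nmi): east 87 sin 55° = 71.27, north 87 cos 55° = 49.90
Current position: (2.48, 130.90). Target: (-50, -82). Remaining: Δeast = -52.48, Δnorth = -212.90.
Bearing = atan2(-52.48, -212.90) mod 360° = 193.85°; distance = √((-52.48)² + (-212.90)²) = 219.269 nmi.

194°, 219.3 nmi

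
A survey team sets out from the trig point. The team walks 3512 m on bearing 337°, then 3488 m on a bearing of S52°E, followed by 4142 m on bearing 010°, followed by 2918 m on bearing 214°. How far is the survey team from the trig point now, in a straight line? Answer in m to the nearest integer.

2784 m

Leg 1 (337°, 3512 m): east 3512 sin 337° = -1372.25, north 3512 cos 337° = 3232.81
Leg 2 (S52°E, 3488 m): east 3488 sin 128° = 2748.58, north 3488 cos 128° = -2147.43
Leg 3 (010°, 4142 m): east 4142 sin 10° = 719.25, north 4142 cos 10° = 4079.07
Leg 4 (214°, 2918 m): east 2918 sin 214° = -1631.72, north 2918 cos 214° = -2419.13
Net: 463.86 east, 2745.33 north. Distance = √((463.86)² + (2745.33)²) = 2784.240 m.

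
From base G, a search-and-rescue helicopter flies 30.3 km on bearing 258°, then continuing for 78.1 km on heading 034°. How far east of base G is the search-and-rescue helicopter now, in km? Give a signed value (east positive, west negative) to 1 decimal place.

Leg 1 (258°, 30.3 km): east 30.3 sin 258° = -29.64, north 30.3 cos 258° = -6.30
Leg 2 (034°, 78.1 km): east 78.1 sin 34° = 43.67, north 78.1 cos 34° = 64.75
Net east component: 14.04 km.

14.0 km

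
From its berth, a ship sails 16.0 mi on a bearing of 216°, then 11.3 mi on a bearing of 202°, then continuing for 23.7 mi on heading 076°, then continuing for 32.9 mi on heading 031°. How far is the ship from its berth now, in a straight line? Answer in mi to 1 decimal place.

28.3 mi

Leg 1 (216°, 16.0 mi): east 16.0 sin 216° = -9.40, north 16.0 cos 216° = -12.94
Leg 2 (202°, 11.3 mi): east 11.3 sin 202° = -4.23, north 11.3 cos 202° = -10.48
Leg 3 (076°, 23.7 mi): east 23.7 sin 76° = 23.00, north 23.7 cos 76° = 5.73
Leg 4 (031°, 32.9 mi): east 32.9 sin 31° = 16.94, north 32.9 cos 31° = 28.20
Net: 26.30 east, 10.51 north. Distance = √((26.30)² + (10.51)²) = 28.326 mi.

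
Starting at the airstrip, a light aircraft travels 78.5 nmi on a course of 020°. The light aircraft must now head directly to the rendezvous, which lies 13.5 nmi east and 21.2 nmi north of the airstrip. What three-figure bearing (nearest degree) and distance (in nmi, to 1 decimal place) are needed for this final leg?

194°, 54.2 nmi

Leg 1 (020°, 78.5 nmi): east 78.5 sin 20° = 26.85, north 78.5 cos 20° = 73.77
Current position: (26.85, 73.77). Target: (13.5, 21.2). Remaining: Δeast = -13.35, Δnorth = -52.57.
Bearing = atan2(-13.35, -52.57) mod 360° = 194.25°; distance = √((-13.35)² + (-52.57)²) = 54.234 nmi.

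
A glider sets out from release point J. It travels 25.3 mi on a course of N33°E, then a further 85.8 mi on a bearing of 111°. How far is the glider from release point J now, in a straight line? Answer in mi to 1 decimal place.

Leg 1 (N33°E, 25.3 mi): east 25.3 sin 33° = 13.78, north 25.3 cos 33° = 21.22
Leg 2 (111°, 85.8 mi): east 85.8 sin 111° = 80.10, north 85.8 cos 111° = -30.75
Net: 93.88 east, -9.53 north. Distance = √((93.88)² + (-9.53)²) = 94.363 mi.

94.4 mi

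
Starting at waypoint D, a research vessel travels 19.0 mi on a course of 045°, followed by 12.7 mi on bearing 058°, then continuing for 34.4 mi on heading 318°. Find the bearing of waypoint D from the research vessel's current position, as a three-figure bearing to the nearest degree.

181°

Leg 1 (045°, 19.0 mi): east 19.0 sin 45° = 13.44, north 19.0 cos 45° = 13.44
Leg 2 (058°, 12.7 mi): east 12.7 sin 58° = 10.77, north 12.7 cos 58° = 6.73
Leg 3 (318°, 34.4 mi): east 34.4 sin 318° = -23.02, north 34.4 cos 318° = 25.56
Net displacement: 1.19 east, 45.73 north. Direction back to start is (-1.19, -45.73): bearing = atan2(-1.19, -45.73) mod 360° = 181.49° ≈ 181°.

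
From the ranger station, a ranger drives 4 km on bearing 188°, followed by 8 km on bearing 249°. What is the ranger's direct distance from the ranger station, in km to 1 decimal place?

10.5 km

Leg 1 (188°, 4 km): east 4 sin 188° = -0.56, north 4 cos 188° = -3.96
Leg 2 (249°, 8 km): east 8 sin 249° = -7.47, north 8 cos 249° = -2.87
Net: -8.03 east, -6.83 north. Distance = √((-8.03)² + (-6.83)²) = 10.537 km.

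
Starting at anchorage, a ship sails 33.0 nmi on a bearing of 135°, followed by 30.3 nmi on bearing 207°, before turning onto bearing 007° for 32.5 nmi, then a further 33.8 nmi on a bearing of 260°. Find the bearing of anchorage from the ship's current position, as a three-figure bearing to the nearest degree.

Leg 1 (135°, 33.0 nmi): east 33.0 sin 135° = 23.33, north 33.0 cos 135° = -23.33
Leg 2 (207°, 30.3 nmi): east 30.3 sin 207° = -13.76, north 30.3 cos 207° = -27.00
Leg 3 (007°, 32.5 nmi): east 32.5 sin 7° = 3.96, north 32.5 cos 7° = 32.26
Leg 4 (260°, 33.8 nmi): east 33.8 sin 260° = -33.29, north 33.8 cos 260° = -5.87
Net displacement: -19.75 east, -23.94 north. Direction back to start is (19.75, 23.94): bearing = atan2(19.75, 23.94) mod 360° = 39.51° ≈ 040°.

040°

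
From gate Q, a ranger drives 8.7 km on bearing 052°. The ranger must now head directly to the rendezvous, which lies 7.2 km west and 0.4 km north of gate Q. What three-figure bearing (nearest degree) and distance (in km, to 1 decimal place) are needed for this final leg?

251°, 14.9 km

Leg 1 (052°, 8.7 km): east 8.7 sin 52° = 6.86, north 8.7 cos 52° = 5.36
Current position: (6.86, 5.36). Target: (-7.2, 0.4). Remaining: Δeast = -14.06, Δnorth = -4.96.
Bearing = atan2(-14.06, -4.96) mod 360° = 250.58°; distance = √((-14.06)² + (-4.96)²) = 14.904 km.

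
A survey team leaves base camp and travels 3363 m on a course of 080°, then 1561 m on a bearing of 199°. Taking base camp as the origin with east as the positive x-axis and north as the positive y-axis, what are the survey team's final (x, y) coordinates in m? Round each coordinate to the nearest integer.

(2804, -892)

Leg 1 (080°, 3363 m): east 3363 sin 80° = 3311.91, north 3363 cos 80° = 583.98
Leg 2 (199°, 1561 m): east 1561 sin 199° = -508.21, north 1561 cos 199° = -1475.95
Summing: 2803.70 m east, -891.98 m north → (2804, -892).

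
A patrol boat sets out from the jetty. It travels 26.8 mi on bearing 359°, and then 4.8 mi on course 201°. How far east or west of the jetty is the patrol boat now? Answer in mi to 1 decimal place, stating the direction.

Leg 1 (359°, 26.8 mi): east 26.8 sin 359° = -0.47, north 26.8 cos 359° = 26.80
Leg 2 (201°, 4.8 mi): east 4.8 sin 201° = -1.72, north 4.8 cos 201° = -4.48
Net east component: -2.19 mi.

2.2 mi west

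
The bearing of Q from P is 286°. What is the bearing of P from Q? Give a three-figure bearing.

Back-bearing = 286° − 180° = 106°.

106°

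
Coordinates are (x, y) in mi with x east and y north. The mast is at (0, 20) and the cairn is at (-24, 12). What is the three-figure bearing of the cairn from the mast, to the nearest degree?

Δeast = -24 − 0 = -24.00; Δnorth = 12 − 20 = -8.00.
Bearing = atan2(Δeast, Δnorth) mod 360° = 251.57° ≈ 252°.

252°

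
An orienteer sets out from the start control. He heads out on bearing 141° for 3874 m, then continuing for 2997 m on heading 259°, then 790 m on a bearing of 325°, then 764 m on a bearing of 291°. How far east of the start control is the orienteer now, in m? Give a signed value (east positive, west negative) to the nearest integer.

-1670 m

Leg 1 (141°, 3874 m): east 3874 sin 141° = 2437.99, north 3874 cos 141° = -3010.66
Leg 2 (259°, 2997 m): east 2997 sin 259° = -2941.94, north 2997 cos 259° = -571.85
Leg 3 (325°, 790 m): east 790 sin 325° = -453.13, north 790 cos 325° = 647.13
Leg 4 (291°, 764 m): east 764 sin 291° = -713.26, north 764 cos 291° = 273.79
Net east component: -1670.33 m.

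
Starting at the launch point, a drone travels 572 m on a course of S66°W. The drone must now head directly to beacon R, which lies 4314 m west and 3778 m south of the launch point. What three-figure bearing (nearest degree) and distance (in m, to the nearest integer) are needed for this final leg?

Leg 1 (S66°W, 572 m): east 572 sin 246° = -522.55, north 572 cos 246° = -232.65
Current position: (-522.55, -232.65). Target: (-4314, -3778). Remaining: Δeast = -3791.45, Δnorth = -3545.35.
Bearing = atan2(-3791.45, -3545.35) mod 360° = 226.92°; distance = √((-3791.45)² + (-3545.35)²) = 5190.818 m.

227°, 5191 m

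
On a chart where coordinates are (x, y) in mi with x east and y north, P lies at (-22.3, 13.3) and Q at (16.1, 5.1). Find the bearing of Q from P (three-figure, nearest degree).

102°

Δeast = 16.1 − -22.3 = 38.40; Δnorth = 5.1 − 13.3 = -8.20.
Bearing = atan2(Δeast, Δnorth) mod 360° = 102.05° ≈ 102°.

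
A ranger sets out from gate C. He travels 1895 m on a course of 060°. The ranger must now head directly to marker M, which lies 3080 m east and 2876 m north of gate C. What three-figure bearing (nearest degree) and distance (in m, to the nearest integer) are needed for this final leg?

037°, 2406 m

Leg 1 (060°, 1895 m): east 1895 sin 60° = 1641.12, north 1895 cos 60° = 947.50
Current position: (1641.12, 947.50). Target: (3080, 2876). Remaining: Δeast = 1438.88, Δnorth = 1928.50.
Bearing = atan2(1438.88, 1928.50) mod 360° = 36.73°; distance = √((1438.88)² + (1928.50)²) = 2406.137 m.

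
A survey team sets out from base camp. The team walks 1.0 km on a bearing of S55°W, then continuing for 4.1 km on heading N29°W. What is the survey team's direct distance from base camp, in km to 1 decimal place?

4.1 km

Leg 1 (S55°W, 1.0 km): east 1.0 sin 235° = -0.82, north 1.0 cos 235° = -0.57
Leg 2 (N29°W, 4.1 km): east 4.1 sin 331° = -1.99, north 4.1 cos 331° = 3.59
Net: -2.81 east, 3.01 north. Distance = √((-2.81)² + (3.01)²) = 4.117 km.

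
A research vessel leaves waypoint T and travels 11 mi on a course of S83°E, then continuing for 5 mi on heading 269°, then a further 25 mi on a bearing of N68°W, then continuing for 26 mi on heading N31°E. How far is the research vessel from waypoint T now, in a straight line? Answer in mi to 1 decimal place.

30.5 mi

Leg 1 (S83°E, 11 mi): east 11 sin 97° = 10.92, north 11 cos 97° = -1.34
Leg 2 (269°, 5 mi): east 5 sin 269° = -5.00, north 5 cos 269° = -0.09
Leg 3 (N68°W, 25 mi): east 25 sin 292° = -23.18, north 25 cos 292° = 9.37
Leg 4 (N31°E, 26 mi): east 26 sin 31° = 13.39, north 26 cos 31° = 22.29
Net: -3.87 east, 30.22 north. Distance = √((-3.87)² + (30.22)²) = 30.470 mi.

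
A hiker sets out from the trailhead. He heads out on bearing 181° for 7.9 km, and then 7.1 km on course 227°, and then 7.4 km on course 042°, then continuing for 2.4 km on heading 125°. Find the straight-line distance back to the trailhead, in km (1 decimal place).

8.8 km

Leg 1 (181°, 7.9 km): east 7.9 sin 181° = -0.14, north 7.9 cos 181° = -7.90
Leg 2 (227°, 7.1 km): east 7.1 sin 227° = -5.19, north 7.1 cos 227° = -4.84
Leg 3 (042°, 7.4 km): east 7.4 sin 42° = 4.95, north 7.4 cos 42° = 5.50
Leg 4 (125°, 2.4 km): east 2.4 sin 125° = 1.97, north 2.4 cos 125° = -1.38
Net: 1.59 east, -8.62 north. Distance = √((1.59)² + (-8.62)²) = 8.763 km.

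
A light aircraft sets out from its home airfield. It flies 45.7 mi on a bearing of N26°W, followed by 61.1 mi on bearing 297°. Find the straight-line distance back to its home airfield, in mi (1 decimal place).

Leg 1 (N26°W, 45.7 mi): east 45.7 sin 334° = -20.03, north 45.7 cos 334° = 41.07
Leg 2 (297°, 61.1 mi): east 61.1 sin 297° = -54.44, north 61.1 cos 297° = 27.74
Net: -74.47 east, 68.81 north. Distance = √((-74.47)² + (68.81)²) = 101.399 mi.

101.4 mi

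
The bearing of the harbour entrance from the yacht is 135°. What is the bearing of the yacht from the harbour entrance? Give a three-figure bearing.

Back-bearing = 135° + 180° = 315°.

315°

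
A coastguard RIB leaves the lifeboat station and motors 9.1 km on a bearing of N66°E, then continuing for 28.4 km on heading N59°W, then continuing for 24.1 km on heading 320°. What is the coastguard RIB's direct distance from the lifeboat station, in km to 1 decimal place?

Leg 1 (N66°E, 9.1 km): east 9.1 sin 66° = 8.31, north 9.1 cos 66° = 3.70
Leg 2 (N59°W, 28.4 km): east 28.4 sin 301° = -24.34, north 28.4 cos 301° = 14.63
Leg 3 (320°, 24.1 km): east 24.1 sin 320° = -15.49, north 24.1 cos 320° = 18.46
Net: -31.52 east, 36.79 north. Distance = √((-31.52)² + (36.79)²) = 48.447 km.

48.4 km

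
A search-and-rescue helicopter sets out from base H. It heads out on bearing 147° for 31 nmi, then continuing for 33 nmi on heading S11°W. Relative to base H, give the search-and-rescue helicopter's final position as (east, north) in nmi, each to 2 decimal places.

Leg 1 (147°, 31 nmi): east 31 sin 147° = 16.88, north 31 cos 147° = -26.00
Leg 2 (S11°W, 33 nmi): east 33 sin 191° = -6.30, north 33 cos 191° = -32.39
Summing: 10.59 nmi east, -58.39 nmi north → (10.59, -58.39).

(10.59, -58.39)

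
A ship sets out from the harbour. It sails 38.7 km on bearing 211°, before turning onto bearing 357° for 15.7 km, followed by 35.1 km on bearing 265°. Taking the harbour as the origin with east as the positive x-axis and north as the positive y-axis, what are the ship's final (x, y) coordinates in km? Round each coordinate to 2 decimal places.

(-55.72, -20.55)

Leg 1 (211°, 38.7 km): east 38.7 sin 211° = -19.93, north 38.7 cos 211° = -33.17
Leg 2 (357°, 15.7 km): east 15.7 sin 357° = -0.82, north 15.7 cos 357° = 15.68
Leg 3 (265°, 35.1 km): east 35.1 sin 265° = -34.97, north 35.1 cos 265° = -3.06
Summing: -55.72 km east, -20.55 km north → (-55.72, -20.55).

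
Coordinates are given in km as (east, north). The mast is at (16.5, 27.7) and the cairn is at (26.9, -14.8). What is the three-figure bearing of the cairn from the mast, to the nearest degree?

166°

Δeast = 26.9 − 16.5 = 10.40; Δnorth = -14.8 − 27.7 = -42.50.
Bearing = atan2(Δeast, Δnorth) mod 360° = 166.25° ≈ 166°.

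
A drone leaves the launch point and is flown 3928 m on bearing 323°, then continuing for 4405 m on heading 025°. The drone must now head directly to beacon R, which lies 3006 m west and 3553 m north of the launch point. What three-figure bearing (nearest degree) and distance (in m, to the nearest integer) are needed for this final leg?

215°, 4366 m

Leg 1 (323°, 3928 m): east 3928 sin 323° = -2363.93, north 3928 cos 323° = 3137.04
Leg 2 (025°, 4405 m): east 4405 sin 25° = 1861.63, north 4405 cos 25° = 3992.29
Current position: (-502.30, 7129.33). Target: (-3006, 3553). Remaining: Δeast = -2503.70, Δnorth = -3576.33.
Bearing = atan2(-2503.70, -3576.33) mod 360° = 214.99°; distance = √((-2503.70)² + (-3576.33)²) = 4365.620 m.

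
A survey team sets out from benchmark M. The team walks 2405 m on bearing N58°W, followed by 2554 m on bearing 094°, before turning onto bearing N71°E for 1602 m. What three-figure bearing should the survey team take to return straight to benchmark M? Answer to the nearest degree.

231°

Leg 1 (N58°W, 2405 m): east 2405 sin 302° = -2039.56, north 2405 cos 302° = 1274.46
Leg 2 (094°, 2554 m): east 2554 sin 94° = 2547.78, north 2554 cos 94° = -178.16
Leg 3 (N71°E, 1602 m): east 1602 sin 71° = 1514.72, north 1602 cos 71° = 521.56
Net displacement: 2022.94 east, 1617.86 north. Direction back to start is (-2022.94, -1617.86): bearing = atan2(-2022.94, -1617.86) mod 360° = 231.35° ≈ 231°.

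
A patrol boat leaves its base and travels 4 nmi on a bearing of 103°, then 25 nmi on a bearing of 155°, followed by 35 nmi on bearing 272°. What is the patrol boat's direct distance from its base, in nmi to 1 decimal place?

Leg 1 (103°, 4 nmi): east 4 sin 103° = 3.90, north 4 cos 103° = -0.90
Leg 2 (155°, 25 nmi): east 25 sin 155° = 10.57, north 25 cos 155° = -22.66
Leg 3 (272°, 35 nmi): east 35 sin 272° = -34.98, north 35 cos 272° = 1.22
Net: -20.52 east, -22.34 north. Distance = √((-20.52)² + (-22.34)²) = 30.328 nmi.

30.3 nmi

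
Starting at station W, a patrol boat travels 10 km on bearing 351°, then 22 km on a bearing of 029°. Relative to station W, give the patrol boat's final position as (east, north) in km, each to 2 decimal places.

Leg 1 (351°, 10 km): east 10 sin 351° = -1.56, north 10 cos 351° = 9.88
Leg 2 (029°, 22 km): east 22 sin 29° = 10.67, north 22 cos 29° = 19.24
Summing: 9.10 km east, 29.12 km north → (9.10, 29.12).

(9.10, 29.12)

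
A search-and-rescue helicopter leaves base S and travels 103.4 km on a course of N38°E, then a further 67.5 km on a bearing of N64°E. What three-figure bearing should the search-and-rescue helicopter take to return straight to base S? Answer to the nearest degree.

Leg 1 (N38°E, 103.4 km): east 103.4 sin 38° = 63.66, north 103.4 cos 38° = 81.48
Leg 2 (N64°E, 67.5 km): east 67.5 sin 64° = 60.67, north 67.5 cos 64° = 29.59
Net displacement: 124.33 east, 111.07 north. Direction back to start is (-124.33, -111.07): bearing = atan2(-124.33, -111.07) mod 360° = 228.22° ≈ 228°.

228°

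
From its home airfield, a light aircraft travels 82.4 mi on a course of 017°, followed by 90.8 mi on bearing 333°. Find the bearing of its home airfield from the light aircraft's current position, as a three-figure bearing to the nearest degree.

Leg 1 (017°, 82.4 mi): east 82.4 sin 17° = 24.09, north 82.4 cos 17° = 78.80
Leg 2 (333°, 90.8 mi): east 90.8 sin 333° = -41.22, north 90.8 cos 333° = 80.90
Net displacement: -17.13 east, 159.70 north. Direction back to start is (17.13, -159.70): bearing = atan2(17.13, -159.70) mod 360° = 173.88° ≈ 174°.

174°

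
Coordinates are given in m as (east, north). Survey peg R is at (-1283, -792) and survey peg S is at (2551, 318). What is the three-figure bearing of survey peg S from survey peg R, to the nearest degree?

Δeast = 2551 − -1283 = 3834.00; Δnorth = 318 − -792 = 1110.00.
Bearing = atan2(Δeast, Δnorth) mod 360° = 73.85° ≈ 074°.

074°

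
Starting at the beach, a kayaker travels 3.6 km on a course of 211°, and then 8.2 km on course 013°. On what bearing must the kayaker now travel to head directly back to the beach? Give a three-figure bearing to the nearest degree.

180°

Leg 1 (211°, 3.6 km): east 3.6 sin 211° = -1.85, north 3.6 cos 211° = -3.09
Leg 2 (013°, 8.2 km): east 8.2 sin 13° = 1.84, north 8.2 cos 13° = 7.99
Net displacement: -0.01 east, 4.90 north. Direction back to start is (0.01, -4.90): bearing = atan2(0.01, -4.90) mod 360° = 179.89° ≈ 180°.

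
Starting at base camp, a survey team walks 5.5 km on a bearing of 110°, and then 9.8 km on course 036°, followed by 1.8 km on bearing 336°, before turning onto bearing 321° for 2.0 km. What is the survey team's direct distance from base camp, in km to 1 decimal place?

Leg 1 (110°, 5.5 km): east 5.5 sin 110° = 5.17, north 5.5 cos 110° = -1.88
Leg 2 (036°, 9.8 km): east 9.8 sin 36° = 5.76, north 9.8 cos 36° = 7.93
Leg 3 (336°, 1.8 km): east 1.8 sin 336° = -0.73, north 1.8 cos 336° = 1.64
Leg 4 (321°, 2.0 km): east 2.0 sin 321° = -1.26, north 2.0 cos 321° = 1.55
Net: 8.94 east, 9.25 north. Distance = √((8.94)² + (9.25)²) = 12.860 km.

12.9 km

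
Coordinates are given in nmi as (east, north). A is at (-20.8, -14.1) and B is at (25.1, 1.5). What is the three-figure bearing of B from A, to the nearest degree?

071°

Δeast = 25.1 − -20.8 = 45.90; Δnorth = 1.5 − -14.1 = 15.60.
Bearing = atan2(Δeast, Δnorth) mod 360° = 71.23° ≈ 071°.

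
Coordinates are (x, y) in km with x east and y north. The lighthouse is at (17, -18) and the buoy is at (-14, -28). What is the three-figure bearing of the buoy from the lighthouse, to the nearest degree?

252°

Δeast = -14 − 17 = -31.00; Δnorth = -28 − -18 = -10.00.
Bearing = atan2(Δeast, Δnorth) mod 360° = 252.12° ≈ 252°.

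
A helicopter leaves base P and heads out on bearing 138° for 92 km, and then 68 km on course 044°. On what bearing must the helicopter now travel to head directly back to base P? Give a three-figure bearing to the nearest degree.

Leg 1 (138°, 92 km): east 92 sin 138° = 61.56, north 92 cos 138° = -68.37
Leg 2 (044°, 68 km): east 68 sin 44° = 47.24, north 68 cos 44° = 48.92
Net displacement: 108.80 east, -19.45 north. Direction back to start is (-108.80, 19.45): bearing = atan2(-108.80, 19.45) mod 360° = 280.14° ≈ 280°.

280°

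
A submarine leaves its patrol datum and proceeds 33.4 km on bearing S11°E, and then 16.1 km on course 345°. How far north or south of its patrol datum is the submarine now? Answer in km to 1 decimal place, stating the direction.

17.2 km south

Leg 1 (S11°E, 33.4 km): east 33.4 sin 169° = 6.37, north 33.4 cos 169° = -32.79
Leg 2 (345°, 16.1 km): east 16.1 sin 345° = -4.17, north 16.1 cos 345° = 15.55
Net north component: -17.23 km.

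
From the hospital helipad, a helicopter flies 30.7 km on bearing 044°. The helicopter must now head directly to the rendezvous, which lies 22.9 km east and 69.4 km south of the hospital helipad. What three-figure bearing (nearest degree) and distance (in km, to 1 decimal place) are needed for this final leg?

179°, 91.5 km

Leg 1 (044°, 30.7 km): east 30.7 sin 44° = 21.33, north 30.7 cos 44° = 22.08
Current position: (21.33, 22.08). Target: (22.9, -69.4). Remaining: Δeast = 1.57, Δnorth = -91.48.
Bearing = atan2(1.57, -91.48) mod 360° = 179.01°; distance = √((1.57)² + (-91.48)²) = 91.497 km.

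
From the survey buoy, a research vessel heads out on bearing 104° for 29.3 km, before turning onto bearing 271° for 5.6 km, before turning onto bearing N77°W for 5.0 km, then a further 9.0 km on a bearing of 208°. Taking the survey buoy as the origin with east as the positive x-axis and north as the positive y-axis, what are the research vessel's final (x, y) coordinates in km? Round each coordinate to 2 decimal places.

(13.73, -13.81)

Leg 1 (104°, 29.3 km): east 29.3 sin 104° = 28.43, north 29.3 cos 104° = -7.09
Leg 2 (271°, 5.6 km): east 5.6 sin 271° = -5.60, north 5.6 cos 271° = 0.10
Leg 3 (N77°W, 5.0 km): east 5.0 sin 283° = -4.87, north 5.0 cos 283° = 1.12
Leg 4 (208°, 9.0 km): east 9.0 sin 208° = -4.23, north 9.0 cos 208° = -7.95
Summing: 13.73 km east, -13.81 km north → (13.73, -13.81).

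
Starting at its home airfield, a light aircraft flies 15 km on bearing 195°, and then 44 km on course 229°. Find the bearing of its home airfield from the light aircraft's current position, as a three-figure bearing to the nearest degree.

Leg 1 (195°, 15 km): east 15 sin 195° = -3.88, north 15 cos 195° = -14.49
Leg 2 (229°, 44 km): east 44 sin 229° = -33.21, north 44 cos 229° = -28.87
Net displacement: -37.09 east, -43.36 north. Direction back to start is (37.09, 43.36): bearing = atan2(37.09, 43.36) mod 360° = 40.55° ≈ 041°.

041°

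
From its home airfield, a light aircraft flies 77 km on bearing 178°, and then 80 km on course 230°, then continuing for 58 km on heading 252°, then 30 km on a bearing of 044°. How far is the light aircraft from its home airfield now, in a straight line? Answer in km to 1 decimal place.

Leg 1 (178°, 77 km): east 77 sin 178° = 2.69, north 77 cos 178° = -76.95
Leg 2 (230°, 80 km): east 80 sin 230° = -61.28, north 80 cos 230° = -51.42
Leg 3 (252°, 58 km): east 58 sin 252° = -55.16, north 58 cos 252° = -17.92
Leg 4 (044°, 30 km): east 30 sin 44° = 20.84, north 30 cos 44° = 21.58
Net: -92.92 east, -124.72 north. Distance = √((-92.92)² + (-124.72)²) = 155.527 km.

155.5 km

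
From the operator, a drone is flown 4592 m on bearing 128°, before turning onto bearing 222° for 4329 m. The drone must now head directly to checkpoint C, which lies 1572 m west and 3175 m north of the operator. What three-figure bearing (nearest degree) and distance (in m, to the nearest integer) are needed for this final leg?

Leg 1 (128°, 4592 m): east 4592 sin 128° = 3618.55, north 4592 cos 128° = -2827.12
Leg 2 (222°, 4329 m): east 4329 sin 222° = -2896.67, north 4329 cos 222° = -3217.07
Current position: (721.88, -6044.19). Target: (-1572, 3175). Remaining: Δeast = -2293.88, Δnorth = 9219.19.
Bearing = atan2(-2293.88, 9219.19) mod 360° = 346.03°; distance = √((-2293.88)² + (9219.19)²) = 9500.283 m.

346°, 9500 m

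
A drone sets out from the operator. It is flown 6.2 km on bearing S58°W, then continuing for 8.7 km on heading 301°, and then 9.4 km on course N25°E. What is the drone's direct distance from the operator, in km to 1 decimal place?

13.1 km

Leg 1 (S58°W, 6.2 km): east 6.2 sin 238° = -5.26, north 6.2 cos 238° = -3.29
Leg 2 (301°, 8.7 km): east 8.7 sin 301° = -7.46, north 8.7 cos 301° = 4.48
Leg 3 (N25°E, 9.4 km): east 9.4 sin 25° = 3.97, north 9.4 cos 25° = 8.52
Net: -8.74 east, 9.71 north. Distance = √((-8.74)² + (9.71)²) = 13.069 km.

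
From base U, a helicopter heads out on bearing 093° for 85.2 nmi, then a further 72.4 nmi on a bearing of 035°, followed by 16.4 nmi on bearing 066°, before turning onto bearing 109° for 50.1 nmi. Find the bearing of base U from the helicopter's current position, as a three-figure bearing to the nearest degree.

Leg 1 (093°, 85.2 nmi): east 85.2 sin 93° = 85.08, north 85.2 cos 93° = -4.46
Leg 2 (035°, 72.4 nmi): east 72.4 sin 35° = 41.53, north 72.4 cos 35° = 59.31
Leg 3 (066°, 16.4 nmi): east 16.4 sin 66° = 14.98, north 16.4 cos 66° = 6.67
Leg 4 (109°, 50.1 nmi): east 50.1 sin 109° = 47.37, north 50.1 cos 109° = -16.31
Net displacement: 188.96 east, 45.21 north. Direction back to start is (-188.96, -45.21): bearing = atan2(-188.96, -45.21) mod 360° = 256.55° ≈ 257°.

257°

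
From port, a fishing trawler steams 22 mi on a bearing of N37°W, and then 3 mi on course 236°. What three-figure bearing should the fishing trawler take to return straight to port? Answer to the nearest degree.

135°

Leg 1 (N37°W, 22 mi): east 22 sin 323° = -13.24, north 22 cos 323° = 17.57
Leg 2 (236°, 3 mi): east 3 sin 236° = -2.49, north 3 cos 236° = -1.68
Net displacement: -15.73 east, 15.89 north. Direction back to start is (15.73, -15.89): bearing = atan2(15.73, -15.89) mod 360° = 135.30° ≈ 135°.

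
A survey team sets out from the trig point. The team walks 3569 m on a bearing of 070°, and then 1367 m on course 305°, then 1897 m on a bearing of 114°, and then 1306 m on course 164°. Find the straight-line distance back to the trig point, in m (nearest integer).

4327 m

Leg 1 (070°, 3569 m): east 3569 sin 70° = 3353.76, north 3569 cos 70° = 1220.67
Leg 2 (305°, 1367 m): east 1367 sin 305° = -1119.78, north 1367 cos 305° = 784.08
Leg 3 (114°, 1897 m): east 1897 sin 114° = 1733.00, north 1897 cos 114° = -771.58
Leg 4 (164°, 1306 m): east 1306 sin 164° = 359.98, north 1306 cos 164° = -1255.41
Net: 4326.96 east, -22.24 north. Distance = √((4326.96)² + (-22.24)²) = 4327.017 m.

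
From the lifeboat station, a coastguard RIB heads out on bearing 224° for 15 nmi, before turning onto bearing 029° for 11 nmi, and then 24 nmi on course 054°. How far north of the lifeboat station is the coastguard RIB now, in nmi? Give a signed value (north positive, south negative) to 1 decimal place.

Leg 1 (224°, 15 nmi): east 15 sin 224° = -10.42, north 15 cos 224° = -10.79
Leg 2 (029°, 11 nmi): east 11 sin 29° = 5.33, north 11 cos 29° = 9.62
Leg 3 (054°, 24 nmi): east 24 sin 54° = 19.42, north 24 cos 54° = 14.11
Net north component: 12.94 nmi.

12.9 nmi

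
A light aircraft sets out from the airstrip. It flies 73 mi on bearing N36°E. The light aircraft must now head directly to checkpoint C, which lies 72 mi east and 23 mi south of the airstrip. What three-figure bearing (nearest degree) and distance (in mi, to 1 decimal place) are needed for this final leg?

Leg 1 (N36°E, 73 mi): east 73 sin 36° = 42.91, north 73 cos 36° = 59.06
Current position: (42.91, 59.06). Target: (72, -23). Remaining: Δeast = 29.09, Δnorth = -82.06.
Bearing = atan2(29.09, -82.06) mod 360° = 160.48°; distance = √((29.09)² + (-82.06)²) = 87.063 mi.

160°, 87.1 mi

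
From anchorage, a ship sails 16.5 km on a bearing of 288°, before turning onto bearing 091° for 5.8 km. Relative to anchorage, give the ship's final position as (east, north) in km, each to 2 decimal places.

Leg 1 (288°, 16.5 km): east 16.5 sin 288° = -15.69, north 16.5 cos 288° = 5.10
Leg 2 (091°, 5.8 km): east 5.8 sin 91° = 5.80, north 5.8 cos 91° = -0.10
Summing: -9.89 km east, 5.00 km north → (-9.89, 5.00).

(-9.89, 5.00)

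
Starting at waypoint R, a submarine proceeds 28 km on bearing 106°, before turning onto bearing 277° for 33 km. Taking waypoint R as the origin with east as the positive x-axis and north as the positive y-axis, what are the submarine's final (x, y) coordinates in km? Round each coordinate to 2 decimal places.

Leg 1 (106°, 28 km): east 28 sin 106° = 26.92, north 28 cos 106° = -7.72
Leg 2 (277°, 33 km): east 33 sin 277° = -32.75, north 33 cos 277° = 4.02
Summing: -5.84 km east, -3.70 km north → (-5.84, -3.70).

(-5.84, -3.70)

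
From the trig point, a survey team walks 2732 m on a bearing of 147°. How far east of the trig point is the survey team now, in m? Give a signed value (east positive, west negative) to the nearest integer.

Leg 1 (147°, 2732 m): east 2732 sin 147° = 1487.95, north 2732 cos 147° = -2291.25
Net east component: 1487.95 m.

1488 m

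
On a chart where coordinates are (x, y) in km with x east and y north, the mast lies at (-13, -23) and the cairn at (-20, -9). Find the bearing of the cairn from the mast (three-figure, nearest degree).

333°

Δeast = -20 − -13 = -7.00; Δnorth = -9 − -23 = 14.00.
Bearing = atan2(Δeast, Δnorth) mod 360° = 333.43° ≈ 333°.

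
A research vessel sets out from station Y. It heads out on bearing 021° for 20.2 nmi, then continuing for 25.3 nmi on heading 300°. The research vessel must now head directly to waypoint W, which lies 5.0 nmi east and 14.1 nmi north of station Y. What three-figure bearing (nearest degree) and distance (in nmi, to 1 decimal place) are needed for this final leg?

Leg 1 (021°, 20.2 nmi): east 20.2 sin 21° = 7.24, north 20.2 cos 21° = 18.86
Leg 2 (300°, 25.3 nmi): east 25.3 sin 300° = -21.91, north 25.3 cos 300° = 12.65
Current position: (-14.67, 31.51). Target: (5.0, 14.1). Remaining: Δeast = 19.67, Δnorth = -17.41.
Bearing = atan2(19.67, -17.41) mod 360° = 131.51°; distance = √((19.67)² + (-17.41)²) = 26.268 nmi.

132°, 26.3 nmi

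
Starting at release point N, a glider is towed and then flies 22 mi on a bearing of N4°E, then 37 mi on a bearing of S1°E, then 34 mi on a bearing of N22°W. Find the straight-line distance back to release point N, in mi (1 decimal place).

19.6 mi

Leg 1 (N4°E, 22 mi): east 22 sin 4° = 1.53, north 22 cos 4° = 21.95
Leg 2 (S1°E, 37 mi): east 37 sin 179° = 0.65, north 37 cos 179° = -36.99
Leg 3 (N22°W, 34 mi): east 34 sin 338° = -12.74, north 34 cos 338° = 31.52
Net: -10.56 east, 16.48 north. Distance = √((-10.56)² + (16.48)²) = 19.568 mi.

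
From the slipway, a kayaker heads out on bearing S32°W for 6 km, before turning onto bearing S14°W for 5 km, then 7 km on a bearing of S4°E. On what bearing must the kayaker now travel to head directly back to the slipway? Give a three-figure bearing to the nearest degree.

Leg 1 (S32°W, 6 km): east 6 sin 212° = -3.18, north 6 cos 212° = -5.09
Leg 2 (S14°W, 5 km): east 5 sin 194° = -1.21, north 5 cos 194° = -4.85
Leg 3 (S4°E, 7 km): east 7 sin 176° = 0.49, north 7 cos 176° = -6.98
Net displacement: -3.90 east, -16.92 north. Direction back to start is (3.90, 16.92): bearing = atan2(3.90, 16.92) mod 360° = 12.98° ≈ 013°.

013°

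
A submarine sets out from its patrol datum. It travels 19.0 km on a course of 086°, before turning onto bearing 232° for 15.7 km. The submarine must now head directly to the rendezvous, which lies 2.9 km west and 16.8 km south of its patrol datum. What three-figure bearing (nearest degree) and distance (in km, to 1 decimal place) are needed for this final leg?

Leg 1 (086°, 19.0 km): east 19.0 sin 86° = 18.95, north 19.0 cos 86° = 1.33
Leg 2 (232°, 15.7 km): east 15.7 sin 232° = -12.37, north 15.7 cos 232° = -9.67
Current position: (6.58, -8.34). Target: (-2.9, -16.8). Remaining: Δeast = -9.48, Δnorth = -8.46.
Bearing = atan2(-9.48, -8.46) mod 360° = 228.26°; distance = √((-9.48)² + (-8.46)²) = 12.707 km.

228°, 12.7 km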